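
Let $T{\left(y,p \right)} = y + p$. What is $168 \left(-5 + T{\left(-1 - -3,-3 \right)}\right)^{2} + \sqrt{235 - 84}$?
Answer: $6048 + \sqrt{151} \approx 6060.3$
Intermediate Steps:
$T{\left(y,p \right)} = p + y$
$168 \left(-5 + T{\left(-1 - -3,-3 \right)}\right)^{2} + \sqrt{235 - 84} = 168 \left(-5 - 1\right)^{2} + \sqrt{235 - 84} = 168 \left(-5 + \left(-3 + \left(-1 + 3\right)\right)\right)^{2} + \sqrt{151} = 168 \left(-5 + \left(-3 + 2\right)\right)^{2} + \sqrt{151} = 168 \left(-5 - 1\right)^{2} + \sqrt{151} = 168 \left(-6\right)^{2} + \sqrt{151} = 168 \cdot 36 + \sqrt{151} = 6048 + \sqrt{151}$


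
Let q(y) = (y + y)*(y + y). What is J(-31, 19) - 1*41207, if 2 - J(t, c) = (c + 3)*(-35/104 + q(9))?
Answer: -2512931/52 ≈ -48326.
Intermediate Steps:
q(y) = 4*y² (q(y) = (2*y)*(2*y) = 4*y²)
J(t, c) = -100775/104 - 33661*c/104 (J(t, c) = 2 - (c + 3)*(-35/104 + 4*9²) = 2 - (3 + c)*(-35*1/104 + 4*81) = 2 - (3 + c)*(-35/104 + 324) = 2 - (3 + c)*33661/104 = 2 - (100983/104 + 33661*c/104) = 2 + (-100983/104 - 33661*c/104) = -100775/104 - 33661*c/104)
J(-31, 19) - 1*41207 = (-100775/104 - 33661/104*19) - 1*41207 = (-100775/104 - 639559/104) - 41207 = -370167/52 - 41207 = -2512931/52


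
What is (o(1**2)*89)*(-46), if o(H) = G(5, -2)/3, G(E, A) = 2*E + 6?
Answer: -65504/3 ≈ -21835.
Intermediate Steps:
G(E, A) = 6 + 2*E
o(H) = 16/3 (o(H) = (6 + 2*5)/3 = (6 + 10)*(1/3) = 16*(1/3) = 16/3)
(o(1**2)*89)*(-46) = ((16/3)*89)*(-46) = (1424/3)*(-46) = -65504/3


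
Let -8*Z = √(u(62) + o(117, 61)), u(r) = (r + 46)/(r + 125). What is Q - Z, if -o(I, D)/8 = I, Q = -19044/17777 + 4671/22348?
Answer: -342558945/397280396 + 3*I*√908633/748 ≈ -0.86226 + 3.8231*I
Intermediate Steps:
u(r) = (46 + r)/(125 + r)
Q = -342558945/397280396 (Q = -19044*1/17777 + 4671*(1/22348) = -19044/17777 + 4671/22348 = -342558945/397280396 ≈ -0.86226)
o(I, D) = -8*I
Z = -3*I*√908633/748 (Z = -√((46 + 62)/(125 + 62) - 8*117)/8 = -√(108/187 - 936)/8 = -3*I*√908633/748 ≈ -3.8231*I)
Q - Z = -342558945/397280396 - (-3)*I*√908633/748 = -342558945/397280396 + 3*I*√908633/748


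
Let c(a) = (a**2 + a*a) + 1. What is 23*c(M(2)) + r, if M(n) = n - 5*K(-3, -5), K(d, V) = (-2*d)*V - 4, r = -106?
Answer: 1360781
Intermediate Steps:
K(d, V) = -4 - 2*V*d (K(d, V) = -2*V*d - 4 = -4 - 2*V*d)
M(n) = 170 + n (M(n) = n - 5*(-4 - 2*(-5)*(-3)) = n - 5*(-4 - 30) = n - 5*(-34) = n + 170 = 170 + n)
c(a) = 1 + 2*a**2 (c(a) = (a**2 + a**2) + 1 = 2*a**2 + 1 = 1 + 2*a**2)
23*c(M(2)) + r = 23*(1 + 2*(170 + 2)**2) - 106 = 23*(1 + 2*172**2) - 106 = 23*(1 + 2*29584) - 106 = 23*(1 + 59168) - 106 = 23*59169 - 106 = 1360887 - 106 = 1360781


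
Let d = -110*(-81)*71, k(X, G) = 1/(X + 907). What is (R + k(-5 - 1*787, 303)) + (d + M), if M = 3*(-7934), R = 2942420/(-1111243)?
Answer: 77801029992503/127792945 ≈ 6.0881e+5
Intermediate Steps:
k(X, G) = 1/(907 + X)
R = -2942420/1111243 (R = 2942420*(-1/1111243) = -2942420/1111243 ≈ -2.6479)
d = 632610 (d = 8910*71 = 632610)
M = -23802
(R + k(-5 - 1*787, 303)) + (d + M) = (-2942420/1111243 + 1/(907 + (-5 - 1*787))) + (632610 - 23802) = (-2942420/1111243 + 1/(907 + (-5 - 787))) + 608808 = (-2942420/1111243 + 1/(907 - 792)) + 608808 = (-2942420/1111243 + 1/115) + 608808 = -337267057/127792945 + 608808 = 77801029992503/127792945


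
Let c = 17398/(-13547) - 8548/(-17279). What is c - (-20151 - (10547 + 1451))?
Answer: 7525208509051/234078613 ≈ 32148.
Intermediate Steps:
c = -184820286/234078613 (c = 17398*(-1/13547) - 8548*(-1/17279) = -17398/13547 + 8548/17279 = -184820286/234078613 ≈ -0.78957)
c - (-20151 - (10547 + 1451)) = -184820286/234078613 - (-20151 - (10547 + 1451)) = -184820286/234078613 - (-20151 - 1*11998) = -184820286/234078613 - (-20151 - 11998) = -184820286/234078613 - 1*(-32149) = -184820286/234078613 + 32149 = 7525208509051/234078613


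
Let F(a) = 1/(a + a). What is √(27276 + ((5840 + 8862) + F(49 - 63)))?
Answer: √8227681/14 ≈ 204.89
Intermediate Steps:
F(a) = 1/(2*a)
√(27276 + ((5840 + 8862) + F(49 - 63))) = √(27276 + ((5840 + 8862) + 1/(2*(49 - 63)))) = √(27276 + (14702 + (½)/(-14))) = √(27276 + (14702 + (½)*(-1/14))) = √(27276 + (14702 - 1/28)) = √(27276 + 411655/28) = √(1175383/28) = √8227681/14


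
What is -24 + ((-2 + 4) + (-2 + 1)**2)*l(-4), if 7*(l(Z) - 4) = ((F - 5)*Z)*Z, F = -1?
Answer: -372/7 ≈ -53.143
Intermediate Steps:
l(Z) = 4 - 6*Z**2/7 (l(Z) = 4 + (((-1 - 5)*Z)*Z)/7 = 4 + ((-6*Z)*Z)/7 = 4 + (-6*Z**2)/7 = 4 - 6*Z**2/7)
-24 + ((-2 + 4) + (-2 + 1)**2)*l(-4) = -24 + ((-2 + 4) + (-2 + 1)**2)*(4 - 6/7*(-4)**2) = -24 + (2 + (-1)**2)*(4 - 6/7*16) = -24 + (2 + 1)*(4 - 96/7) = -24 + 3*(-68/7) = -24 - 204/7 = -372/7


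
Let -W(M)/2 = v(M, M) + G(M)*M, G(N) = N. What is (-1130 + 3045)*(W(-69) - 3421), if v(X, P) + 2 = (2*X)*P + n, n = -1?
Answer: -61243615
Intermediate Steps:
v(X, P) = -3 + 2*P*X (v(X, P) = -2 + ((2*X)*P - 1) = -2 + (2*P*X - 1) = -2 + (-1 + 2*P*X) = -3 + 2*P*X)
W(M) = 6 - 6*M² (W(M) = -2*((-3 + 2*M*M) + M*M) = -2*((-3 + 2*M²) + M²) = -2*(-3 + 3*M²) = 6 - 6*M²)
(-1130 + 3045)*(W(-69) - 3421) = (-1130 + 3045)*((6 - 6*(-69)²) - 3421) = 1915*((6 - 6*4761) - 3421) = 1915*((6 - 28566) - 3421) = 1915*(-28560 - 3421) = 1915*(-31981) = -61243615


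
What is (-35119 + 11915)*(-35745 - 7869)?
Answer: 1012019256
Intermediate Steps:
(-35119 + 11915)*(-35745 - 7869) = -23204*(-43614) = 1012019256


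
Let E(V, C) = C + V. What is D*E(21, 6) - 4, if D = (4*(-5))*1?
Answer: -544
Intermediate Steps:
D = -20 (D = -20*1 = -20)
D*E(21, 6) - 4 = -20*(6 + 21) - 4 = -20*27 - 4 = -540 - 4 = -544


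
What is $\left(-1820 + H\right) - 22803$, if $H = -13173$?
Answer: $-37796$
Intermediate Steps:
$\left(-1820 + H\right) - 22803 = \left(-1820 - 13173\right) - 22803 = -14993 - 22803 = -37796$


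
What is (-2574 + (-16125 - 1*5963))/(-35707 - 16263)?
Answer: 12331/25985 ≈ 0.47454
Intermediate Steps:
(-2574 + (-16125 - 1*5963))/(-35707 - 16263) = (-2574 + (-16125 - 5963))/(-51970) = (-2574 - 22088)*(-1/51970) = -24662*(-1/51970) = 12331/25985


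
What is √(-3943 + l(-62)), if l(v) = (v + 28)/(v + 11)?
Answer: I*√35481/3 ≈ 62.788*I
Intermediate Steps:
l(v) = (28 + v)/(11 + v)
√(-3943 + l(-62)) = √(-3943 + (28 - 62)/(11 - 62)) = √(-3943 - 34/(-51)) = √(-3943 - 1/51*(-34)) = √(-3943 + ⅔) = √(-11827/3) = I*√35481/3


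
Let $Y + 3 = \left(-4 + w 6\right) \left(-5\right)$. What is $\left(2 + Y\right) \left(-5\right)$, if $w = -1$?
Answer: $-245$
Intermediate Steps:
$Y = 47$ ($Y = -3 + \left(-4 - 6\right) \left(-5\right) = -3 - -50 = -3 + 50 = 47$)
$\left(2 + Y\right) \left(-5\right) = \left(2 + 47\right) \left(-5\right) = 49 \left(-5\right) = -245$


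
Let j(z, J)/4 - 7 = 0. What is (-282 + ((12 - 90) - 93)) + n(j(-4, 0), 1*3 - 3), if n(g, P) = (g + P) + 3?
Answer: -422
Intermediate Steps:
j(z, J) = 28 (j(z, J) = 28 + 4*0 = 28 + 0 = 28)
n(g, P) = 3 + P + g (n(g, P) = (P + g) + 3 = 3 + P + g)
(-282 + ((12 - 90) - 93)) + n(j(-4, 0), 1*3 - 3) = (-282 + ((12 - 90) - 93)) + (3 + (1*3 - 3) + 28) = (-282 + (-78 - 93)) + (3 + (3 - 3) + 28) = (-282 - 171) + (3 + 0 + 28) = -453 + 31 = -422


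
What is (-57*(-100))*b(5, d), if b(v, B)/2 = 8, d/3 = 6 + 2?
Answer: 91200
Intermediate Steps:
d = 24 (d = 3*(6 + 2) = 3*8 = 24)
b(v, B) = 16 (b(v, B) = 2*8 = 16)
(-57*(-100))*b(5, d) = -57*(-100)*16 = 5700*16 = 91200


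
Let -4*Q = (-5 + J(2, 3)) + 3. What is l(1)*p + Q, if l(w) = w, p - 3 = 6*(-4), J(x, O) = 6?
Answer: -22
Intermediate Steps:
p = -21 (p = 3 + 6*(-4) = 3 - 24 = -21)
Q = -1 (Q = -((-5 + 6) + 3)/4 = -(1 + 3)/4 = -¼*4 = -1)
l(1)*p + Q = 1*(-21) - 1 = -21 - 1 = -22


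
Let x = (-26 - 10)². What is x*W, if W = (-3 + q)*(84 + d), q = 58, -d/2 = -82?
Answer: 17677440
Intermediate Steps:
d = 164 (d = -2*(-82) = 164)
x = 1296 (x = (-36)² = 1296)
W = 13640 (W = (-3 + 58)*(84 + 164) = 55*248 = 13640)
x*W = 1296*13640 = 17677440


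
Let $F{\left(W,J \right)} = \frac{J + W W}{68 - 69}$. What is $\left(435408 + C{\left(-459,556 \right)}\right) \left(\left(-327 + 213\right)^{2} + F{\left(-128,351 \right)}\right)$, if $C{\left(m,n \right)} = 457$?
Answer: $-1629699235$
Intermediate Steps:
$F{\left(W,J \right)} = - J - W^{2}$ ($F{\left(W,J \right)} = \frac{J + W^{2}}{-1} = \left(J + W^{2}\right) \left(-1\right) = - J - W^{2}$)
$\left(435408 + C{\left(-459,556 \right)}\right) \left(\left(-327 + 213\right)^{2} + F{\left(-128,351 \right)}\right) = \left(435408 + 457\right) \left(\left(-327 + 213\right)^{2} - 16735\right) = 435865 \left(\left(-114\right)^{2} - 16735\right) = 435865 \left(12996 - 16735\right) = 435865 \left(-3739\right) = -1629699235$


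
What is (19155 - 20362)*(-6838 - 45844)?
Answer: 63587174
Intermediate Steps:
(19155 - 20362)*(-6838 - 45844) = -1207*(-52682) = 63587174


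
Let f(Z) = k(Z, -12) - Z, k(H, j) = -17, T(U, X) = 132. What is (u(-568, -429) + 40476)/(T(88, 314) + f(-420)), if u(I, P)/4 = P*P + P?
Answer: 774924/535 ≈ 1448.5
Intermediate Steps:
u(I, P) = 4*P + 4*P**2 (u(I, P) = 4*(P*P + P) = 4*(P**2 + P) = 4*(P + P**2) = 4*P + 4*P**2)
f(Z) = -17 - Z
(u(-568, -429) + 40476)/(T(88, 314) + f(-420)) = (4*(-429)*(1 - 429) + 40476)/(132 + (-17 - 1*(-420))) = (4*(-429)*(-428) + 40476)/(132 + (-17 + 420)) = (734448 + 40476)/(132 + 403) = 774924/535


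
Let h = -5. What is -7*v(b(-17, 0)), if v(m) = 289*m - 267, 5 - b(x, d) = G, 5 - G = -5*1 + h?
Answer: 22099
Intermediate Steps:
G = 15 (G = 5 - (-5*1 - 5) = 5 - (-5 - 5) = 5 - 1*(-10) = 5 + 10 = 15)
b(x, d) = -10 (b(x, d) = 5 - 1*15 = 5 - 15 = -10)
v(m) = -267 + 289*m
-7*v(b(-17, 0)) = -7*(-267 + 289*(-10)) = -7*(-267 - 2890) = -7*(-3157) = 22099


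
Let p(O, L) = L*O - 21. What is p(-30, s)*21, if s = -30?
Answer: 18459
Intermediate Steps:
p(O, L) = -21 + L*O
p(-30, s)*21 = (-21 - 30*(-30))*21 = (-21 + 900)*21 = 879*21 = 18459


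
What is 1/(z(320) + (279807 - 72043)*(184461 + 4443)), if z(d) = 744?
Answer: 1/39247451400 ≈ 2.5479e-11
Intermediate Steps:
1/(z(320) + (279807 - 72043)*(184461 + 4443)) = 1/(744 + (279807 - 72043)*(184461 + 4443)) = 1/(744 + 207764*188904) = 1/(744 + 39247450656) = 1/39247451400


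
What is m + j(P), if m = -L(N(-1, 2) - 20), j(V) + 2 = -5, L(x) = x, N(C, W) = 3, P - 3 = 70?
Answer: 10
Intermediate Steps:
P = 73 (P = 3 + 70 = 73)
j(V) = -7 (j(V) = -2 - 5 = -7)
m = 17 (m = -(3 - 20) = -1*(-17) = 17)
m + j(P) = 17 - 7 = 10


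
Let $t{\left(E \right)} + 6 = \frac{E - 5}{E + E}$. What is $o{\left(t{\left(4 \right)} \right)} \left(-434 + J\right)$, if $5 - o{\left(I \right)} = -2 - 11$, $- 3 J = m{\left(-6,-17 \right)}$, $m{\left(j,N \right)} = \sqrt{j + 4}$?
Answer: $-7812 - 6 i \sqrt{2} \approx -7812.0 - 8.4853 i$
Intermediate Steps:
$m{\left(j,N \right)} = \sqrt{4 + j}$
$t{\left(E \right)} = -6 + \frac{-5 + E}{2 E}$ ($t{\left(E \right)} = -6 + \frac{E - 5}{E + E} = -6 + \frac{-5 + E}{2 E}$)
$J = - \frac{i \sqrt{2}}{3}$ ($J = - \frac{\sqrt{4 - 6}}{3} = - \frac{\sqrt{-2}}{3} = - \frac{i \sqrt{2}}{3} \approx - 0.4714 i$)
$o{\left(I \right)} = 18$ ($o{\left(I \right)} = 5 - \left(-2 - 11\right) = 5 - -13 = 5 + 13 = 18$)
$o{\left(t{\left(4 \right)} \right)} \left(-434 + J\right) = 18 \left(-434 - \frac{i \sqrt{2}}{3}\right) = -7812 - 6 i \sqrt{2}$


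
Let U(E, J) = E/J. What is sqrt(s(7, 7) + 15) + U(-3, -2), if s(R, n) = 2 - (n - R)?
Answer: 3/2 + sqrt(17) ≈ 5.6231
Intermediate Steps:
s(R, n) = 2 + R - n (s(R, n) = 2 + (R - n) = 2 + R - n)
sqrt(s(7, 7) + 15) + U(-3, -2) = sqrt((2 + 7 - 1*7) + 15) - 3/(-2) = sqrt((2 + 7 - 7) + 15) - 3*(-1/2) = sqrt(2 + 15) + 3/2 = sqrt(17) + 3/2 = 3/2 + sqrt(17)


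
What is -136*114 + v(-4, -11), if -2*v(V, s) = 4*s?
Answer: -15482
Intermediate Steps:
v(V, s) = -2*s
-136*114 + v(-4, -11) = -136*114 - 2*(-11) = -15504 + 22 = -15482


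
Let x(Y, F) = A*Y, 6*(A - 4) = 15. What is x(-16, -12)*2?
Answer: -208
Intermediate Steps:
A = 13/2 (A = 4 + (1/6)*15 = 4 + 5/2 = 13/2 ≈ 6.5000)
x(Y, F) = 13*Y/2
x(-16, -12)*2 = ((13/2)*(-16))*2 = -104*2 = -208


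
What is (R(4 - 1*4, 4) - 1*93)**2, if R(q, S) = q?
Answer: 8649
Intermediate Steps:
(R(4 - 1*4, 4) - 1*93)**2 = ((4 - 1*4) - 1*93)**2 = ((4 - 4) - 93)**2 = (0 - 93)**2 = (-93)**2 = 8649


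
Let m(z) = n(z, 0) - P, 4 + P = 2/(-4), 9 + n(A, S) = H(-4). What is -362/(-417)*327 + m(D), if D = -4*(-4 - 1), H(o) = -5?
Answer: 76275/278 ≈ 274.37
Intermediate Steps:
n(A, S) = -14 (n(A, S) = -9 - 5 = -14)
P = -9/2 (P = -4 + 2/(-4) = -4 + 2*(-¼) = -4 - ½ = -9/2 ≈ -4.5000)
D = 20 (D = -4*(-5) = 20)
m(z) = -19/2 (m(z) = -14 - 1*(-9/2) = -14 + 9/2 = -19/2)
-362/(-417)*327 + m(D) = -362/(-417)*327 - 19/2 = -362*(-1/417)*327 - 19/2 = (362/417)*327 - 19/2 = 39458/139 - 19/2 = 76275/278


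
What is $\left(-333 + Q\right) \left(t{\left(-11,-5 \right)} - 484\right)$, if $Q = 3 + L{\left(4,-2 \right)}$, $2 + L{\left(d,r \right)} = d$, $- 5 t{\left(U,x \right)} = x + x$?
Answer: $158096$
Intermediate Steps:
$t{\left(U,x \right)} = - \frac{2 x}{5}$ ($t{\left(U,x \right)} = - \frac{x + x}{5} = - \frac{2 x}{5}$)
$L{\left(d,r \right)} = -2 + d$
$Q = 5$ ($Q = 3 + \left(-2 + 4\right) = 3 + 2 = 5$)
$\left(-333 + Q\right) \left(t{\left(-11,-5 \right)} - 484\right) = \left(-333 + 5\right) \left(\left(- \frac{2}{5}\right) \left(-5\right) - 484\right) = - 328 \left(2 - 484\right) = \left(-328\right) \left(-482\right) = 158096$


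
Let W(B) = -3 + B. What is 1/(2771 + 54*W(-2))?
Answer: 1/2501 ≈ 0.00039984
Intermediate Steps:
1/(2771 + 54*W(-2)) = 1/(2771 + 54*(-3 - 2)) = 1/(2771 + 54*(-5)) = 1/(2771 - 270) = 1/2501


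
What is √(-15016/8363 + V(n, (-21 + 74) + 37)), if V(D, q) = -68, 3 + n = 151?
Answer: 10*I*√48814831/8363 ≈ 8.3544*I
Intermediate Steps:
n = 148 (n = -3 + 151 = 148)
√(-15016/8363 + V(n, (-21 + 74) + 37)) = √(-15016/8363 - 68) = √(-583700/8363) = 10*I*√48814831/8363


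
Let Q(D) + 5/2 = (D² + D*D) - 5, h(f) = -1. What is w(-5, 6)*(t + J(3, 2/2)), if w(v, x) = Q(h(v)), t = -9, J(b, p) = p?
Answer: 44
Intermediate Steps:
Q(D) = -15/2 + 2*D² (Q(D) = -5/2 + ((D² + D*D) - 5) = -5/2 + ((D² + D²) - 5) = -5/2 + (2*D² - 5) = -5/2 + (-5 + 2*D²) = -15/2 + 2*D²)
w(v, x) = -11/2 (w(v, x) = -15/2 + 2*(-1)² = -15/2 + 2*1 = -15/2 + 2 = -11/2)
w(-5, 6)*(t + J(3, 2/2)) = -11*(-9 + 2/2)/2 = -11*(-9 + 2*(½))/2 = -11*(-9 + 1)/2 = -11/2*(-8) = 44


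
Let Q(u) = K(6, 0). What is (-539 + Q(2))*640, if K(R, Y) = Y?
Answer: -344960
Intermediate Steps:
Q(u) = 0
(-539 + Q(2))*640 = (-539 + 0)*640 = -539*640 = -344960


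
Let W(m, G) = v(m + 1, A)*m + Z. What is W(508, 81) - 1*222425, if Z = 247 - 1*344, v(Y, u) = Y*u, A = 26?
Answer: 6500350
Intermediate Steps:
Z = -97 (Z = 247 - 344 = -97)
W(m, G) = -97 + m*(26 + 26*m) (W(m, G) = ((m + 1)*26)*m - 97 = ((1 + m)*26)*m - 97 = (26 + 26*m)*m - 97 = m*(26 + 26*m) - 97 = -97 + m*(26 + 26*m))
W(508, 81) - 1*222425 = (-97 + 26*508*(1 + 508)) - 1*222425 = (-97 + 26*508*509) - 222425 = (-97 + 6722872) - 222425 = 6722775 - 222425 = 6500350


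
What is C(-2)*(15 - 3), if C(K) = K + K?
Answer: -48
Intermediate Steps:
C(K) = 2*K
C(-2)*(15 - 3) = (2*(-2))*(15 - 3) = -4*12 = -48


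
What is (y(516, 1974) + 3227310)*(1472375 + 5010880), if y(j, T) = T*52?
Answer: 21588966853290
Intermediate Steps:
y(j, T) = 52*T
(y(516, 1974) + 3227310)*(1472375 + 5010880) = (52*1974 + 3227310)*(1472375 + 5010880) = (102648 + 3227310)*6483255 = 3329958*6483255 = 21588966853290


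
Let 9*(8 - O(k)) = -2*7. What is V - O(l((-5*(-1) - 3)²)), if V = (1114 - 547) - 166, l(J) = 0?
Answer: 3523/9 ≈ 391.44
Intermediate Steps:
O(k) = 86/9 (O(k) = 8 - (-2)*7/9 = 8 - ⅑*(-14) = 8 + 14/9 = 86/9)
V = 401 (V = 567 - 166 = 401)
V - O(l((-5*(-1) - 3)²)) = 401 - 1*86/9 = 401 - 86/9 = 3523/9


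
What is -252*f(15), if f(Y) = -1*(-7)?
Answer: -1764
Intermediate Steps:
f(Y) = 7
-252*f(15) = -252*7 = -1764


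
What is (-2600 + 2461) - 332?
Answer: -471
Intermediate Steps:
(-2600 + 2461) - 332 = -139 - 332 = -471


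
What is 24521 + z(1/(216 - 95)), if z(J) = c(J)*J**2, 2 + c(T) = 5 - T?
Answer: 43440447643/1771561 ≈ 24521.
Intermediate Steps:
c(T) = 3 - T (c(T) = -2 + (5 - T) = 3 - T)
z(J) = J**2*(3 - J) (z(J) = (3 - J)*J**2 = J**2*(3 - J))
24521 + z(1/(216 - 95)) = 24521 + (1/(216 - 95))**2*(3 - 1/(216 - 95)) = 24521 + (1/121)**2*(3 - 1/121) = 24521 + (1/121)**2*(3 - 1*1/121) = 24521 + (3 - 1/121)/14641 = 24521 + (1/14641)*(362/121) = 24521 + 362/1771561 = 43440447643/1771561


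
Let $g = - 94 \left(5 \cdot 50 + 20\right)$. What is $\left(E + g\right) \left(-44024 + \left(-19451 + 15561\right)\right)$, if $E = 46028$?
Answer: $-989328272$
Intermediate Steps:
$g = -25380$ ($g = - 94 \left(250 + 20\right) = \left(-94\right) 270 = -25380$)
$\left(E + g\right) \left(-44024 + \left(-19451 + 15561\right)\right) = \left(46028 - 25380\right) \left(-44024 + \left(-19451 + 15561\right)\right) = 20648 \left(-44024 - 3890\right) = 20648 \left(-47914\right) = -989328272$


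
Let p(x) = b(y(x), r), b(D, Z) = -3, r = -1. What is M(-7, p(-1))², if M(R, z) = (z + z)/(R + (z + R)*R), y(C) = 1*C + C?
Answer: 4/441 ≈ 0.0090703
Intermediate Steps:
y(C) = 2*C (y(C) = C + C = 2*C)
p(x) = -3
M(R, z) = 2*z/(R + R*(R + z)) (M(R, z) = (2*z)/(R + (R + z)*R) = (2*z)/(R + R*(R + z)) = 2*z/(R + R*(R + z)))
M(-7, p(-1))² = (2*(-3)/(-7*(1 - 7 - 3)))² = (2*(-3)*(-⅐)/(-9))² = (2*(-3)*(-⅐)*(-⅑))² = (-2/21)² = 4/441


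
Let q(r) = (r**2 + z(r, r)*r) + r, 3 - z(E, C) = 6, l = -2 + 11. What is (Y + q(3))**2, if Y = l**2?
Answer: 7056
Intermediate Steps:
l = 9
z(E, C) = -3 (z(E, C) = 3 - 1*6 = 3 - 6 = -3)
q(r) = r**2 - 2*r (q(r) = (r**2 - 3*r) + r = r**2 - 2*r)
Y = 81 (Y = 9**2 = 81)
(Y + q(3))**2 = (81 + 3*(-2 + 3))**2 = (81 + 3*1)**2 = (81 + 3)**2 = 84**2 = 7056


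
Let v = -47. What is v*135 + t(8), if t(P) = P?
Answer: -6337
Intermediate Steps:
v*135 + t(8) = -47*135 + 8 = -6345 + 8 = -6337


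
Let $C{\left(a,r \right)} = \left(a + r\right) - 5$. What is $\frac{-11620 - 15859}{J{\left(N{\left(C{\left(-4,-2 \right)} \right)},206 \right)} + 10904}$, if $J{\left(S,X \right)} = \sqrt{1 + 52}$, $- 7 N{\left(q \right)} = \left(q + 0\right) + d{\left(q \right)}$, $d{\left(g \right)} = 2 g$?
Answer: $- \frac{299631016}{118897163} + \frac{27479 \sqrt{53}}{118897163} \approx -2.5184$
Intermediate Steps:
$C{\left(a,r \right)} = -5 + a + r$
$N{\left(q \right)} = - \frac{3 q}{7}$ ($N{\left(q \right)} = - \frac{\left(q + 0\right) + 2 q}{7} = - \frac{q + 2 q}{7} = - \frac{3 q}{7}$)
$J{\left(S,X \right)} = \sqrt{53}$
$\frac{-11620 - 15859}{J{\left(N{\left(C{\left(-4,-2 \right)} \right)},206 \right)} + 10904} = \frac{-11620 - 15859}{\sqrt{53} + 10904} = - \frac{27479}{10904 + \sqrt{53}}$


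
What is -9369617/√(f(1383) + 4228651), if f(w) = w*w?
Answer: -9369617*√1535335/3070670 ≈ -3780.9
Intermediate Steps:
f(w) = w²
-9369617/√(f(1383) + 4228651) = -9369617/√(1383² + 4228651) = -9369617/√(1912689 + 4228651) = -9369617*√1535335/3070670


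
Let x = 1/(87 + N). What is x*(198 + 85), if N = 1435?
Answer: 283/1522 ≈ 0.18594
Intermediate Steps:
x = 1/1522 (x = 1/(87 + 1435) = 1/1522 ≈ 0.00065703)
x*(198 + 85) = (198 + 85)/1522 = (1/1522)*283 = 283/1522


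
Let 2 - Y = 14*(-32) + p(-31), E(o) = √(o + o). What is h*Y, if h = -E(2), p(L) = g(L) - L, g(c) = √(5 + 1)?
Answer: -838 + 2*√6 ≈ -833.10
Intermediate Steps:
g(c) = √6
E(o) = √2*√o (E(o) = √(2*o) = √2*√o)
p(L) = √6 - L
Y = 419 - √6 (Y = 2 - (14*(-32) + (√6 - 1*(-31))) = 2 - (-448 + (√6 + 31)) = 2 - (-448 + (31 + √6)) = 2 - (-417 + √6) = 2 + (417 - √6) = 419 - √6 ≈ 416.55)
h = -2 (h = -√2*√2 = -1*2 = -2)
h*Y = -2*(419 - √6) = -838 + 2*√6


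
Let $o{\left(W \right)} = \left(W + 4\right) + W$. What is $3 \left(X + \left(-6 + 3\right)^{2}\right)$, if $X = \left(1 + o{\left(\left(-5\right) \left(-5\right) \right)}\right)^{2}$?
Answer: $9102$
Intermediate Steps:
$o{\left(W \right)} = 4 + 2 W$ ($o{\left(W \right)} = \left(4 + W\right) + W = 4 + 2 W$)
$X = 3025$ ($X = \left(1 + \left(4 + 2 \left(\left(-5\right) \left(-5\right)\right)\right)\right)^{2} = \left(1 + \left(4 + 2 \cdot 25\right)\right)^{2} = \left(1 + \left(4 + 50\right)\right)^{2} = \left(1 + 54\right)^{2} = 55^{2} = 3025$)
$3 \left(X + \left(-6 + 3\right)^{2}\right) = 3 \left(3025 + \left(-6 + 3\right)^{2}\right) = 3 \left(3025 + \left(-3\right)^{2}\right) = 3 \left(3025 + 9\right) = 3 \cdot 3034 = 9102$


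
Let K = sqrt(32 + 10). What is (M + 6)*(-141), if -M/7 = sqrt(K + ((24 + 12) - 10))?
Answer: -846 + 987*sqrt(26 + sqrt(42)) ≈ 4779.1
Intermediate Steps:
K = sqrt(42) ≈ 6.4807
M = -7*sqrt(26 + sqrt(42)) (M = -7*sqrt(sqrt(42) + ((24 + 12) - 10)) = -7*sqrt(sqrt(42) + (36 - 10)) = -7*sqrt(sqrt(42) + 26) = -7*sqrt(26 + sqrt(42)) ≈ -39.894)
(M + 6)*(-141) = (-7*sqrt(26 + sqrt(42)) + 6)*(-141) = (6 - 7*sqrt(26 + sqrt(42)))*(-141) = -846 + 987*sqrt(26 + sqrt(42))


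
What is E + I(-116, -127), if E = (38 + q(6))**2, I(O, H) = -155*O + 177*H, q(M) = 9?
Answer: -2290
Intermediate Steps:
E = 2209 (E = (38 + 9)**2 = 47**2 = 2209)
E + I(-116, -127) = 2209 + (-155*(-116) + 177*(-127)) = 2209 + (17980 - 22479) = 2209 - 4499 = -2290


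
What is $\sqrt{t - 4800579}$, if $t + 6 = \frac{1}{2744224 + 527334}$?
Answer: $\frac{i \sqrt{51381101696016136382}}{3271558} \approx 2191.0 i$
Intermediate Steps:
$t = - \frac{19629347}{3271558}$ ($t = -6 + \frac{1}{2744224 + 527334} = -6 + \frac{1}{3271558} = - \frac{19629347}{3271558} \approx -6.0$)
$\sqrt{t - 4800579} = \sqrt{- \frac{19629347}{3271558} - 4800579} = \sqrt{- \frac{15705392261429}{3271558}} = \frac{i \sqrt{51381101696016136382}}{3271558}$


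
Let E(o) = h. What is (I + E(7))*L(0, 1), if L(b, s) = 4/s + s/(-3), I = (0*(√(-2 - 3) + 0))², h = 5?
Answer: 55/3 ≈ 18.333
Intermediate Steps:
E(o) = 5
I = 0 (I = (0*(√(-5) + 0))² = (0*(I*√5 + 0))² = (0*(I*√5))² = 0² = 0)
L(b, s) = 4/s - s/3 (L(b, s) = 4/s + s*(-⅓) = 4/s - s/3)
(I + E(7))*L(0, 1) = (0 + 5)*(4/1 - ⅓*1) = 5*(4*1 - ⅓) = 5*(4 - ⅓) = 5*(11/3) = 55/3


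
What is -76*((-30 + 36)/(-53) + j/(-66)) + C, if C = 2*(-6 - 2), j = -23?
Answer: -59258/1749 ≈ -33.881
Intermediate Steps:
C = -16 (C = 2*(-8) = -16)
-76*((-30 + 36)/(-53) + j/(-66)) + C = -76*((-30 + 36)/(-53) - 23/(-66)) - 16 = -76*(6*(-1/53) - 23*(-1/66)) - 16 = -76*(-6/53 + 23/66) - 16 = -76*823/3498 - 16 = -31274/1749 - 16 = -59258/1749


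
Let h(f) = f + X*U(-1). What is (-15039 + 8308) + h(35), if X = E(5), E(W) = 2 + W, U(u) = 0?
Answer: -6696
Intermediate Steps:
X = 7 (X = 2 + 5 = 7)
h(f) = f (h(f) = f + 7*0 = f + 0 = f)
(-15039 + 8308) + h(35) = (-15039 + 8308) + 35 = -6731 + 35 = -6696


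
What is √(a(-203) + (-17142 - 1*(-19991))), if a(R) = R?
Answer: 21*√6 ≈ 51.439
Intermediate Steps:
√(a(-203) + (-17142 - 1*(-19991))) = √(-203 + (-17142 - 1*(-19991))) = √(-203 + (-17142 + 19991)) = √(-203 + 2849) = √2646 = 21*√6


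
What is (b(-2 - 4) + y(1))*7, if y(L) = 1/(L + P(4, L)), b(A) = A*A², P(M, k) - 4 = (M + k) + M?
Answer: -3023/2 ≈ -1511.5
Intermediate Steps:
P(M, k) = 4 + k + 2*M (P(M, k) = 4 + ((M + k) + M) = 4 + (k + 2*M) = 4 + k + 2*M)
b(A) = A³
y(L) = 1/(12 + 2*L) (y(L) = 1/(L + (4 + L + 2*4)) = 1/(L + (4 + L + 8)) = 1/(L + (12 + L)) = 1/(12 + 2*L))
(b(-2 - 4) + y(1))*7 = ((-2 - 4)³ + 1/(2*(6 + 1)))*7 = ((-6)³ + (½)/7)*7 = (-216 + (½)*(⅐))*7 = (-216 + 1/14)*7 = -3023/14*7 = -3023/2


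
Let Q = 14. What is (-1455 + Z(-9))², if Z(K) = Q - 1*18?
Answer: 2128681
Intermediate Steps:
Z(K) = -4 (Z(K) = 14 - 1*18 = 14 - 18 = -4)
(-1455 + Z(-9))² = (-1455 - 4)² = (-1459)² = 2128681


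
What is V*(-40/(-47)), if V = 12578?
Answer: 503120/47 ≈ 10705.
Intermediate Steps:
V*(-40/(-47)) = 12578*(-40/(-47)) = 12578*(-40*(-1/47)) = 12578*(40/47) = 503120/47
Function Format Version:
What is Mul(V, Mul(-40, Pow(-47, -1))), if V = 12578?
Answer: Rational(503120, 47) ≈ 10705.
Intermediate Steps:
Mul(V, Mul(-40, Pow(-47, -1))) = Mul(12578, Mul(-40, Pow(-47, -1))) = Mul(12578, Mul(-40, Rational(-1, 47))) = Mul(12578, Rational(40, 47)) = Rational(503120, 47)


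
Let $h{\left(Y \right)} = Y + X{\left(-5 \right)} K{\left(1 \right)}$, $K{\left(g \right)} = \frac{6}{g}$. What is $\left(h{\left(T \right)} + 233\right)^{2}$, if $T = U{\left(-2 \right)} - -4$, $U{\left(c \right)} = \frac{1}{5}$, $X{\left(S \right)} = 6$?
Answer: $\frac{1865956}{25} \approx 74638.0$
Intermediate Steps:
$U{\left(c \right)} = \frac{1}{5}$
$T = \frac{21}{5}$ ($T = \frac{1}{5} - -4 = \frac{1}{5} + 4 = \frac{21}{5} \approx 4.2$)
$h{\left(Y \right)} = 36 + Y$ ($h{\left(Y \right)} = Y + 6 \cdot \frac{6}{1} = Y + 6 \cdot 6 \cdot 1 = Y + 6 \cdot 6 = Y + 36 = 36 + Y$)
$\left(h{\left(T \right)} + 233\right)^{2} = \left(\left(36 + \frac{21}{5}\right) + 233\right)^{2} = \left(\frac{201}{5} + 233\right)^{2} = \left(\frac{1366}{5}\right)^{2} = \frac{1865956}{25}$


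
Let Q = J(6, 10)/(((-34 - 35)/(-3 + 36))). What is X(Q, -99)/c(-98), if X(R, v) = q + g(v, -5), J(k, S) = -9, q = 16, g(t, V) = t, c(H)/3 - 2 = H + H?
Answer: 83/582 ≈ 0.14261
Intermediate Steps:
c(H) = 6 + 6*H (c(H) = 6 + 3*(H + H) = 6 + 3*(2*H) = 6 + 6*H)
Q = 99/23 (Q = -9*(-3 + 36)/(-34 - 35) = -9/((-69/33)) = -9/((-69*1/33)) = -9/(-23/11) = -9*(-11/23) = 99/23 ≈ 4.3043)
X(R, v) = 16 + v
X(Q, -99)/c(-98) = (16 - 99)/(6 + 6*(-98)) = -83/(6 - 588) = -83/(-582) = -83*(-1/582) = 83/582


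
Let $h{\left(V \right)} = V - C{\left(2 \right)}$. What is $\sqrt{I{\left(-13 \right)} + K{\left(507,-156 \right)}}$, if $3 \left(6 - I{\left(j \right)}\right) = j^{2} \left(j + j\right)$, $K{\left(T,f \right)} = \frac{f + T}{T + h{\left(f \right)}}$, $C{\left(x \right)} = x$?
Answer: $\frac{\sqrt{1613260527}}{1047} \approx 38.362$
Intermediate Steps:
$h{\left(V \right)} = -2 + V$ ($h{\left(V \right)} = V - 2 = -2 + V$)
$K{\left(T,f \right)} = \frac{T + f}{-2 + T + f}$ ($K{\left(T,f \right)} = \frac{f + T}{T + \left(-2 + f\right)} = \frac{T + f}{-2 + T + f}$)
$I{\left(j \right)} = 6 - \frac{2 j^{3}}{3}$ ($I{\left(j \right)} = 6 - \frac{j^{2} \left(j + j\right)}{3} = 6 - \frac{j^{2} \cdot 2 j}{3} = 6 - \frac{2 j^{3}}{3}$)
$\sqrt{I{\left(-13 \right)} + K{\left(507,-156 \right)}} = \sqrt{\left(6 - \frac{2 \left(-13\right)^{3}}{3}\right) + \frac{507 - 156}{-2 + 507 - 156}} = \sqrt{\left(6 - - \frac{4394}{3}\right) + \frac{1}{349} \cdot 351} = \sqrt{\left(6 + \frac{4394}{3}\right) + \frac{1}{349} \cdot 351} = \sqrt{\frac{4412}{3} + \frac{351}{349}} = \sqrt{\frac{1540841}{1047}} = \frac{\sqrt{1613260527}}{1047}$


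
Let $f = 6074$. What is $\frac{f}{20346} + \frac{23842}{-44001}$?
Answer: $- \frac{36304543}{149207391} \approx -0.24332$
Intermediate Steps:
$\frac{f}{20346} + \frac{23842}{-44001} = \frac{6074}{20346} + \frac{23842}{-44001} = 6074 \cdot \frac{1}{20346} + 23842 \left(- \frac{1}{44001}\right) = \frac{3037}{10173} - \frac{23842}{44001} = - \frac{36304543}{149207391}$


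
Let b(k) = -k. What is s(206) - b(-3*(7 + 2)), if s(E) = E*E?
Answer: 42409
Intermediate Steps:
s(E) = E**2
s(206) - b(-3*(7 + 2)) = 206**2 - (-1)*(-3*(7 + 2)) = 42436 - (-1)*(-3*9) = 42436 - (-1)*(-27) = 42436 - 1*27 = 42436 - 27 = 42409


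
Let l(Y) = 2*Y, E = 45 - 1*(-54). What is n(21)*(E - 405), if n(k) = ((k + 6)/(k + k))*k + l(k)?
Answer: -16983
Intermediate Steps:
E = 99 (E = 45 + 54 = 99)
n(k) = 3 + 5*k/2 (n(k) = ((k + 6)/(k + k))*k + 2*k = ((6 + k)/((2*k)))*k + 2*k = ((6 + k)*(1/(2*k)))*k + 2*k = ((6 + k)/(2*k))*k + 2*k = (3 + k/2) + 2*k = 3 + 5*k/2)
n(21)*(E - 405) = (3 + (5/2)*21)*(99 - 405) = (3 + 105/2)*(-306) = (111/2)*(-306) = -16983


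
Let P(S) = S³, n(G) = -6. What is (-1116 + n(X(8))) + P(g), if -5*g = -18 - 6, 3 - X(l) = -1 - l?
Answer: -126426/125 ≈ -1011.4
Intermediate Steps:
X(l) = 4 + l (X(l) = 3 - (-1 - l) = 3 + (1 + l) = 4 + l)
g = 24/5 (g = -(-18 - 6)/5 = -⅕*(-24) = 24/5 ≈ 4.8000)
(-1116 + n(X(8))) + P(g) = (-1116 - 6) + (24/5)³ = -1122 + 13824/125 = -126426/125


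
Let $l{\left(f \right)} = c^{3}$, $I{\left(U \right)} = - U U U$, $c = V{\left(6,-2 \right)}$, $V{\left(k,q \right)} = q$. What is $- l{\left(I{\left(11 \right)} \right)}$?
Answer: $8$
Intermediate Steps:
$c = -2$
$I{\left(U \right)} = - U^{3}$ ($I{\left(U \right)} = - U^{2} U = - U^{3}$)
$l{\left(f \right)} = -8$ ($l{\left(f \right)} = \left(-2\right)^{3} = -8$)
$- l{\left(I{\left(11 \right)} \right)} = \left(-1\right) \left(-8\right) = 8$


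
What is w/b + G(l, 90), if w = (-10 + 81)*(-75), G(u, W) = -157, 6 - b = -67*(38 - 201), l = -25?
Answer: -341666/2183 ≈ -156.51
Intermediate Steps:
b = -10915 (b = 6 - (-67)*(38 - 201) = 6 - (-67)*(-163) = 6 - 1*10921 = 6 - 10921 = -10915)
w = -5325 (w = 71*(-75) = -5325)
w/b + G(l, 90) = -5325/(-10915) - 157 = -5325*(-1/10915) - 157 = 1065/2183 - 157 = -341666/2183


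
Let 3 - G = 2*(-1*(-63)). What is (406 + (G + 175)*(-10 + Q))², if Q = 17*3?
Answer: 6441444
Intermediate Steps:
Q = 51
G = -123 (G = 3 - 2*(-1*(-63)) = 3 - 2*63 = 3 - 1*126 = 3 - 126 = -123)
(406 + (G + 175)*(-10 + Q))² = (406 + (-123 + 175)*(-10 + 51))² = (406 + 52*41)² = (406 + 2132)² = 2538² = 6441444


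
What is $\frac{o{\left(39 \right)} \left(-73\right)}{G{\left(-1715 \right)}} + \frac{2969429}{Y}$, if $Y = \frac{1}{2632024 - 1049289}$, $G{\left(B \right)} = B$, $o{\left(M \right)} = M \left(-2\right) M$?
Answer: $\frac{8060189942038159}{1715} \approx 4.6998 \cdot 10^{12}$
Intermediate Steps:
$o{\left(M \right)} = - 2 M^{2}$ ($o{\left(M \right)} = - 2 M M = - 2 M^{2}$)
$Y = \frac{1}{1582735} \approx 6.3182 \cdot 10^{-7}$
$\frac{o{\left(39 \right)} \left(-73\right)}{G{\left(-1715 \right)}} + \frac{2969429}{Y} = \frac{- 2 \cdot 39^{2} \left(-73\right)}{-1715} + 2969429 \frac{1}{\frac{1}{1582735}} = \left(-2\right) 1521 \left(-73\right) \left(- \frac{1}{1715}\right) + 2969429 \cdot 1582735 = \left(-3042\right) \left(-73\right) \left(- \frac{1}{1715}\right) + 4699819208315 = 222066 \left(- \frac{1}{1715}\right) + 4699819208315 = - \frac{222066}{1715} + 4699819208315 = \frac{8060189942038159}{1715}$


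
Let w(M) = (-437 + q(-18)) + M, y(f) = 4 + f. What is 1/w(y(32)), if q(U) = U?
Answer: -1/419 ≈ -0.0023866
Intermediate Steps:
w(M) = -455 + M (w(M) = (-437 - 18) + M = -455 + M)
1/w(y(32)) = 1/(-455 + (4 + 32)) = 1/(-455 + 36) = 1/(-419) = -1/419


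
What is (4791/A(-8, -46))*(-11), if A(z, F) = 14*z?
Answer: 52701/112 ≈ 470.54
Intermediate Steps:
(4791/A(-8, -46))*(-11) = (4791/((14*(-8))))*(-11) = (4791/(-112))*(-11) = (4791*(-1/112))*(-11) = -4791/112*(-11) = 52701/112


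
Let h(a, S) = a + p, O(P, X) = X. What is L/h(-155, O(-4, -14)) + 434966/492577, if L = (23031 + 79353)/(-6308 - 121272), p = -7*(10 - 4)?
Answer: 2745636393182/3095016452755 ≈ 0.88712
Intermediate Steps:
p = -42 (p = -7*6 = -42)
h(a, S) = -42 + a (h(a, S) = a - 42 = -42 + a)
L = -25596/31895 (L = 102384/(-127580) = 102384*(-1/127580) = -25596/31895 ≈ -0.80251)
L/h(-155, O(-4, -14)) + 434966/492577 = -25596/(31895*(-42 - 155)) + 434966/492577 = -25596/31895/(-197) + 434966*(1/492577) = -25596/31895*(-1/197) + 434966/492577 = 25596/6283315 + 434966/492577 = 2745636393182/3095016452755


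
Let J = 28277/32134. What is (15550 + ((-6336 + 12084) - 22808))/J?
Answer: -48522340/28277 ≈ -1716.0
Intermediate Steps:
J = 28277/32134 (J = 28277*(1/32134) = 28277/32134 ≈ 0.87997)
(15550 + ((-6336 + 12084) - 22808))/J = (15550 + ((-6336 + 12084) - 22808))/(28277/32134) = (15550 + (5748 - 22808))*(32134/28277) = (15550 - 17060)*(32134/28277) = -1510*32134/28277 = -48522340/28277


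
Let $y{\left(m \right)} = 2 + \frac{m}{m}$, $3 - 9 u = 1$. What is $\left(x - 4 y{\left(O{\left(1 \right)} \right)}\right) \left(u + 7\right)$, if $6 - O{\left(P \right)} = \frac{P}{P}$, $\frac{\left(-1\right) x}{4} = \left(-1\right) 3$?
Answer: $0$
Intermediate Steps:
$u = \frac{2}{9}$ ($u = \frac{1}{3} - \frac{1}{9} = \frac{2}{9} \approx 0.22222$)
$x = 12$ ($x = - 4 \left(\left(-1\right) 3\right) = \left(-4\right) \left(-3\right) = 12$)
$O{\left(P \right)} = 5$ ($O{\left(P \right)} = 6 - \frac{P}{P} = 6 - 1 = 5$)
$y{\left(m \right)} = 3$ ($y{\left(m \right)} = 2 + 1 = 3$)
$\left(x - 4 y{\left(O{\left(1 \right)} \right)}\right) \left(u + 7\right) = \left(12 - 12\right) \left(\frac{2}{9} + 7\right) = \left(12 - 12\right) \frac{65}{9} = 0 \cdot \frac{65}{9} = 0$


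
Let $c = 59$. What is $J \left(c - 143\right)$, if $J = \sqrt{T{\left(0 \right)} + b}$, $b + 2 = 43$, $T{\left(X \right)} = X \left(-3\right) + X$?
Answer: $- 84 \sqrt{41} \approx -537.86$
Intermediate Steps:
$T{\left(X \right)} = - 2 X$ ($T{\left(X \right)} = - 3 X + X = - 2 X$)
$b = 41$ ($b = -2 + 43 = 41$)
$J = \sqrt{41}$ ($J = \sqrt{\left(-2\right) 0 + 41} = \sqrt{0 + 41} = \sqrt{41} \approx 6.4031$)
$J \left(c - 143\right) = \sqrt{41} \left(59 - 143\right) = \sqrt{41} \left(-84\right) = - 84 \sqrt{41}$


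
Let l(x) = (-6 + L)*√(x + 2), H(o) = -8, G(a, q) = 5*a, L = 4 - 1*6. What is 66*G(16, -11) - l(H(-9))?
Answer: 5280 + 8*I*√6 ≈ 5280.0 + 19.596*I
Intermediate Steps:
L = -2 (L = 4 - 6 = -2)
l(x) = -8*√(2 + x) (l(x) = (-6 - 2)*√(x + 2) = -8*√(2 + x))
66*G(16, -11) - l(H(-9)) = 66*(5*16) - (-8)*√(2 - 8) = 66*80 - (-8)*√(-6) = 5280 - (-8)*I*√6 = 5280 + 8*I*√6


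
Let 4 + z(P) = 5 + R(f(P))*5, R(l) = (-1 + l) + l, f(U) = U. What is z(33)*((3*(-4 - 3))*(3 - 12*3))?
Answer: 225918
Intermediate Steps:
R(l) = -1 + 2*l
z(P) = -4 + 10*P (z(P) = -4 + (5 + (-1 + 2*P)*5) = -4 + (5 + (-5 + 10*P)) = -4 + 10*P)
z(33)*((3*(-4 - 3))*(3 - 12*3)) = (-4 + 10*33)*((3*(-4 - 3))*(3 - 12*3)) = (-4 + 330)*((3*(-7))*(3 - 3*12)) = 326*(-21*(3 - 36)) = 326*(-21*(-33)) = 326*693 = 225918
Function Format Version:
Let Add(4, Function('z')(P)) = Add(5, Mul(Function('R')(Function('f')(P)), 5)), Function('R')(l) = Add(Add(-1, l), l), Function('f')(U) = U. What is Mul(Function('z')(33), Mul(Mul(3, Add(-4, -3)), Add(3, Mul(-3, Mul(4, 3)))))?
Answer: 225918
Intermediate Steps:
Function('R')(l) = Add(-1, Mul(2, l))
Function('z')(P) = Add(-4, Mul(10, P)) (Function('z')(P) = Add(-4, Add(5, Mul(Add(-1, Mul(2, P)), 5))) = Add(-4, Add(5, Add(-5, Mul(10, P)))) = Add(-4, Mul(10, P)))
Mul(Function('z')(33), Mul(Mul(3, Add(-4, -3)), Add(3, Mul(-3, Mul(4, 3))))) = Mul(Add(-4, Mul(10, 33)), Mul(Mul(3, Add(-4, -3)), Add(3, Mul(-3, Mul(4, 3))))) = Mul(Add(-4, 330), Mul(Mul(3, -7), Add(3, Mul(-3, 12)))) = Mul(326, Mul(-21, Add(3, -36))) = Mul(326, Mul(-21, -33)) = Mul(326, 693) = 225918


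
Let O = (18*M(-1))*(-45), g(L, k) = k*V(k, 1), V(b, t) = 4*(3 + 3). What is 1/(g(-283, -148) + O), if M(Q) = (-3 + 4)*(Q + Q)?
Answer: -1/1932 ≈ -0.00051760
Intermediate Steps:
V(b, t) = 24 (V(b, t) = 4*6 = 24)
g(L, k) = 24*k (g(L, k) = k*24 = 24*k)
M(Q) = 2*Q (M(Q) = 1*(2*Q) = 2*Q)
O = 1620 (O = (18*(2*(-1)))*(-45) = (18*(-2))*(-45) = -36*(-45) = 1620)
1/(g(-283, -148) + O) = 1/(24*(-148) + 1620) = 1/(-3552 + 1620) = 1/(-1932) = -1/1932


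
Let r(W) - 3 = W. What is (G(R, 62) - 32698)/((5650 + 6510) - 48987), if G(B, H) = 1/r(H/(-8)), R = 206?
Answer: 621266/699713 ≈ 0.88789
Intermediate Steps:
r(W) = 3 + W
G(B, H) = 1/(3 - H/8) (G(B, H) = 1/(3 + H/(-8)) = 1/(3 + H*(-1/8)) = 1/(3 - H/8))
(G(R, 62) - 32698)/((5650 + 6510) - 48987) = (-8/(-24 + 62) - 32698)/((5650 + 6510) - 48987) = (-8/38 - 32698)/(12160 - 48987) = (-8*1/38 - 32698)/(-36827) = (-4/19 - 32698)*(-1/36827) = -621266/19*(-1/36827) = 621266/699713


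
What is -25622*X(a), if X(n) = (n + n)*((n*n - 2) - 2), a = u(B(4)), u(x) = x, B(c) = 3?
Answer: -768660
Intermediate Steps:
a = 3
X(n) = 2*n*(-4 + n²) (X(n) = (2*n)*((n² - 2) - 2) = (2*n)*((-2 + n²) - 2) = (2*n)*(-4 + n²) = 2*n*(-4 + n²))
-25622*X(a) = -51244*3*(-4 + 3²) = -51244*3*(-4 + 9) = -51244*3*5 = -25622*30 = -768660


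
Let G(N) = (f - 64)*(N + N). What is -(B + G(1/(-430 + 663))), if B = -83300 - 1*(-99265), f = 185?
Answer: -3720087/233 ≈ -15966.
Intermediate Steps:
B = 15965 (B = -83300 + 99265 = 15965)
G(N) = 242*N (G(N) = (185 - 64)*(N + N) = 121*(2*N) = 242*N)
-(B + G(1/(-430 + 663))) = -(15965 + 242/(-430 + 663)) = -(15965 + 242/233) = -1*3720087/233 = -3720087/233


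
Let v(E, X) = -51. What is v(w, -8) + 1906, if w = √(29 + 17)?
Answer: 1855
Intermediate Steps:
w = √46 ≈ 6.7823
v(w, -8) + 1906 = -51 + 1906 = 1855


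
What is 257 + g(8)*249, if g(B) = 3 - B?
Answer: -988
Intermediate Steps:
257 + g(8)*249 = 257 + (3 - 1*8)*249 = 257 + (3 - 8)*249 = 257 - 5*249 = 257 - 1245 = -988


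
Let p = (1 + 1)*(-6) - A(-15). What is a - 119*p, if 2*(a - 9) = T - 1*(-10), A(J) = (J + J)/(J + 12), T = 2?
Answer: 2633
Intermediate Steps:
A(J) = 2*J/(12 + J) (A(J) = (2*J)/(12 + J) = 2*J/(12 + J))
a = 15 (a = 9 + (2 - 1*(-10))/2 = 9 + (2 + 10)/2 = 9 + (1/2)*12 = 9 + 6 = 15)
p = -22 (p = (1 + 1)*(-6) - 2*(-15)/(12 - 15) = 2*(-6) - 2*(-15)/(-3) = -12 - 2*(-15)*(-1)/3 = -12 - 1*10 = -12 - 10 = -22)
a - 119*p = 15 - 119*(-22) = 15 + 2618 = 2633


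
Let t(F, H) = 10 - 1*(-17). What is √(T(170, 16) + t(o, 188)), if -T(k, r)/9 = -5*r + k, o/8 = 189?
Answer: 3*I*√87 ≈ 27.982*I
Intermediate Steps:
o = 1512 (o = 8*189 = 1512)
T(k, r) = -9*k + 45*r (T(k, r) = -9*(-5*r + k) = -9*(k - 5*r) = -9*k + 45*r)
t(F, H) = 27 (t(F, H) = 10 + 17 = 27)
√(T(170, 16) + t(o, 188)) = √((-9*170 + 45*16) + 27) = √((-1530 + 720) + 27) = √(-810 + 27) = √(-783) = 3*I*√87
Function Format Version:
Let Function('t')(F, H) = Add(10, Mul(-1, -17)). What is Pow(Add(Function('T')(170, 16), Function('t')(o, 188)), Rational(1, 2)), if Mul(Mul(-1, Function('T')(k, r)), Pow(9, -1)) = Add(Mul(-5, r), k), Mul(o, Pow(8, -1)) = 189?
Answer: Mul(3, I, Pow(87, Rational(1, 2))) ≈ Mul(27.982, I)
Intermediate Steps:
o = 1512 (o = Mul(8, 189) = 1512)
Function('T')(k, r) = Add(Mul(-9, k), Mul(45, r)) (Function('T')(k, r) = Mul(-9, Add(Mul(-5, r), k)) = Mul(-9, Add(k, Mul(-5, r))) = Add(Mul(-9, k), Mul(45, r)))
Function('t')(F, H) = 27 (Function('t')(F, H) = Add(10, 17) = 27)
Pow(Add(Function('T')(170, 16), Function('t')(o, 188)), Rational(1, 2)) = Pow(Add(Add(Mul(-9, 170), Mul(45, 16)), 27), Rational(1, 2)) = Pow(Add(Add(-1530, 720), 27), Rational(1, 2)) = Pow(Add(-810, 27), Rational(1, 2)) = Pow(-783, Rational(1, 2)) = Mul(3, I, Pow(87, Rational(1, 2)))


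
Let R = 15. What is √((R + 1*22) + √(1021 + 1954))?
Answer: √(37 + 5*√119) ≈ 9.5678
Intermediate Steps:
√((R + 1*22) + √(1021 + 1954)) = √((15 + 1*22) + √(1021 + 1954)) = √((15 + 22) + √2975) = √(37 + 5*√119)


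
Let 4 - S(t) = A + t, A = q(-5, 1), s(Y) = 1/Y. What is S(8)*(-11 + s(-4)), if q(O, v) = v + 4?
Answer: 405/4 ≈ 101.25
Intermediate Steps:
q(O, v) = 4 + v
A = 5 (A = 4 + 1 = 5)
S(t) = -1 - t (S(t) = 4 - (5 + t) = 4 + (-5 - t) = -1 - t)
S(8)*(-11 + s(-4)) = (-1 - 1*8)*(-11 + 1/(-4)) = (-1 - 8)*(-11 - 1/4) = -9*(-45/4) = 405/4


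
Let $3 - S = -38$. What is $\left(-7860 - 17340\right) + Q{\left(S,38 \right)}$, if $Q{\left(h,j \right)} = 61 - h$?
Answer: $-25180$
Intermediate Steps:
$S = 41$ ($S = 3 - -38 = 3 + 38 = 41$)
$\left(-7860 - 17340\right) + Q{\left(S,38 \right)} = \left(-7860 - 17340\right) + \left(61 - 41\right) = -25200 + \left(61 - 41\right) = -25200 + 20 = -25180$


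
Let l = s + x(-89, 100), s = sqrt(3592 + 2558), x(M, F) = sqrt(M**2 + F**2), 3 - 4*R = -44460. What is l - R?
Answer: -44463/4 + sqrt(17921) + 5*sqrt(246) ≈ -10903.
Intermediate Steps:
R = 44463/4 (R = 3/4 - 1/4*(-44460) = 3/4 + 11115 = 44463/4 ≈ 11116.)
x(M, F) = sqrt(F**2 + M**2)
s = 5*sqrt(246) (s = sqrt(6150) = 5*sqrt(246) ≈ 78.422)
l = sqrt(17921) + 5*sqrt(246) (l = 5*sqrt(246) + sqrt(100**2 + (-89)**2) = 5*sqrt(246) + sqrt(10000 + 7921) = 5*sqrt(246) + sqrt(17921) = sqrt(17921) + 5*sqrt(246) ≈ 212.29)
l - R = (sqrt(17921) + 5*sqrt(246)) - 1*44463/4 = (sqrt(17921) + 5*sqrt(246)) - 44463/4 = -44463/4 + sqrt(17921) + 5*sqrt(246)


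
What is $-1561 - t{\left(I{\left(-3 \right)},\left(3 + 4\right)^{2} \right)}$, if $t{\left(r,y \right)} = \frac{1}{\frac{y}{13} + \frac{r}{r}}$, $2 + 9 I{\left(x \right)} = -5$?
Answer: $- \frac{96795}{62} \approx -1561.2$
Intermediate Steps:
$I{\left(x \right)} = - \frac{7}{9}$ ($I{\left(x \right)} = - \frac{2}{9} + \frac{1}{9} \left(-5\right) = - \frac{2}{9} - \frac{5}{9} = - \frac{7}{9}$)
$t{\left(r,y \right)} = \frac{1}{1 + \frac{y}{13}}$ ($t{\left(r,y \right)} = \frac{1}{y \frac{1}{13} + 1} = \frac{1}{\frac{y}{13} + 1} = \frac{1}{1 + \frac{y}{13}}$)
$-1561 - t{\left(I{\left(-3 \right)},\left(3 + 4\right)^{2} \right)} = -1561 - \frac{13}{13 + \left(3 + 4\right)^{2}} = -1561 - \frac{13}{13 + 7^{2}} = -1561 - \frac{13}{13 + 49} = -1561 - \frac{13}{62} = - \frac{96795}{62}$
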